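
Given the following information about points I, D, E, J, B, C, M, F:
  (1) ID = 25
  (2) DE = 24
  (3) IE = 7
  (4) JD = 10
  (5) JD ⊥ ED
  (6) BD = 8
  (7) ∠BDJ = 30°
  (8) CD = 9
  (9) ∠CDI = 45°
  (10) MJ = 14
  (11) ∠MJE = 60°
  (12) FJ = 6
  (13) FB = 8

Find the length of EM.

Step 1: By the law of cosines on triangle EDJ: EJ² = 24² + 10² − 2·24·10·cos(90°) = 676, so EJ = 26.
Step 2: By the law of cosines on triangle EJM: EM² = 26² + 14² − 2·26·14·cos(60°) = 508, so EM = 2·√127.

Therefore, the length of EM = 2·√127.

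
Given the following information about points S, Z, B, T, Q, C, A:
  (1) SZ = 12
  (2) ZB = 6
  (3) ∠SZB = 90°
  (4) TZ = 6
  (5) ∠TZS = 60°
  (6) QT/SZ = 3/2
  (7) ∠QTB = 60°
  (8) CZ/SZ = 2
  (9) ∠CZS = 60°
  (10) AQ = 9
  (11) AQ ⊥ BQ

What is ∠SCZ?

From the given relations: CZ = 2·SZ = 2·12 = 24.
Step 1: By the law of cosines on triangle CZS: CS² = 24² + 12² − 2·24·12·cos(60°) = 432, so CS = 12·√3.
Step 2: By the inverse law of cosines on triangle SCZ: cos(∠SCZ) = ((12·√3)² + 24² − 12²) / (2·12·√3·24) = 864/997.66 = 0.866, so ∠SCZ = 30°.

Therefore, the measure of angle ∠SCZ = 30°.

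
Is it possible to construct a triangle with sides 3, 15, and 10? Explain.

Check the triangle inequality: 3 + 10 = 13 ≤ 15.
Since the sum of two sides does not exceed the third, no triangle can be formed.

No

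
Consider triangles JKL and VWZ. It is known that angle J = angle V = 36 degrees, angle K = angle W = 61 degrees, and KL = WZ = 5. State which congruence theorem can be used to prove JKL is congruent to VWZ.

The given information provides:
angle J = angle V = 36 degrees, angle K = angle W = 61 degrees, and KL = WZ = 5
This matches the AAS congruence theorem.
Two pairs of corresponding angles and a non-included side are equal (Angle-Angle-Side).

AAS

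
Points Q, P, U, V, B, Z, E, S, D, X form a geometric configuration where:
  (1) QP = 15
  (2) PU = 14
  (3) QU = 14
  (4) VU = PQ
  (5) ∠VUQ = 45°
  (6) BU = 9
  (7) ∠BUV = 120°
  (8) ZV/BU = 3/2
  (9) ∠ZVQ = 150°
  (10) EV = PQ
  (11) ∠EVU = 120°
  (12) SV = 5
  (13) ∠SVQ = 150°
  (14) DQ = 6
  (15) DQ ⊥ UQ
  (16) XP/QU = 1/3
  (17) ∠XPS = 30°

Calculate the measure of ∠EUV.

From the given relations: VU = PQ = 15; EV = PQ = 15.
Step 1: By the law of cosines on triangle UVE: UE² = 15² + 15² − 2·15·15·cos(120°) = 675, so UE = 15·√3.
Step 2: By the inverse law of cosines on triangle EUV: cos(∠EUV) = ((15·√3)² + 15² − 15²) / (2·15·√3·15) = 675/779.42 = 0.866, so ∠EUV = 30°.

Therefore, the measure of angle ∠EUV = 30°.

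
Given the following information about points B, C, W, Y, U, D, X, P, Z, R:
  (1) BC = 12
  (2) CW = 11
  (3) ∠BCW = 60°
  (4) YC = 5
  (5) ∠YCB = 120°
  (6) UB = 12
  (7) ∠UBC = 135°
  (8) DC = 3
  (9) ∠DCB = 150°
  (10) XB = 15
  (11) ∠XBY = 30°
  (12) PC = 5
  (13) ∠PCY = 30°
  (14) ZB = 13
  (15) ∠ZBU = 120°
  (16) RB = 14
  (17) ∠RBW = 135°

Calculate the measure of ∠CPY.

Step 1: By the law of cosines on triangle PCY: PY² = 5² + 5² − 2·5·5·cos(30°) = 6.7, so PY ≈ 2.59.
Step 2: By the inverse law of cosines on triangle CPY: cos(∠CPY) = (5² + 2.59² − 5²) / (2·5·2.59) = 6.7/25.88 = 0.2588, so ∠CPY = 75°.

Therefore, the measure of angle ∠CPY = 75°.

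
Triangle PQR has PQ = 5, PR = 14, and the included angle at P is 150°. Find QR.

By the law of cosines: QR^2 = PQ^2 + PR^2 - 2*PQ*PR*cos(P)
QR^2 = 5^2 + 14^2 - 2*5*14*cos(150°)
QR^2 = 25 + 196 - 140*(-sqrt(3)/2)
QR^2 = 70*sqrt(3) + 221
QR = sqrt(70*sqrt(3) + 221)

sqrt(70*sqrt(3) + 221)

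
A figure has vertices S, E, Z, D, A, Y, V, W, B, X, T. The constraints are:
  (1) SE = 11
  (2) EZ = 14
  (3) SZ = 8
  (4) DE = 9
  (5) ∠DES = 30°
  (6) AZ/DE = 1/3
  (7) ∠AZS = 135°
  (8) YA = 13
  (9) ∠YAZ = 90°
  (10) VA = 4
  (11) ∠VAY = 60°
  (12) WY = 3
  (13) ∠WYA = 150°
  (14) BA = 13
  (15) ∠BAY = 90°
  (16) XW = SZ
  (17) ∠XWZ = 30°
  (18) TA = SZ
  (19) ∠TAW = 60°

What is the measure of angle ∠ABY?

Step 1: By the law of cosines on triangle BAY: BY² = 13² + 13² − 2·13·13·cos(90°) = 338, so BY = 13·√2.
Step 2: By the inverse law of cosines on triangle ABY: cos(∠ABY) = (13² + (13·√2)² − 13²) / (2·13·13·√2) = 338/478 = 0.7071, so ∠ABY = 45°.

Therefore, the measure of angle ∠ABY = 45°.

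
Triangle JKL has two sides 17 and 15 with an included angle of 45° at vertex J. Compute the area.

Area = (1/2) * JK * JL * sin(J)
Area = (1/2) * 17 * 15 * sin(45°)
Area = (1/2) * 17 * 15 * sqrt(2)/2
Area = 255*sqrt(2)/4

255*sqrt(2)/4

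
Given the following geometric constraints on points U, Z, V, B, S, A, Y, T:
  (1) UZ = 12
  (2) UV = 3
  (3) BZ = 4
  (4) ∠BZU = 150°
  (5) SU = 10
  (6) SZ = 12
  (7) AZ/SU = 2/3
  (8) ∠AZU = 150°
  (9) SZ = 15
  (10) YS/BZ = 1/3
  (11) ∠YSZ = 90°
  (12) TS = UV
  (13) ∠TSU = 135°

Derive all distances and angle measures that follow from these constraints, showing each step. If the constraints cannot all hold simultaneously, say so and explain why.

These constraints are not satisfiable: (6) SZ = 12 and (9) SZ = 15 assign two different lengths to the same segment. No planar figure meets all of them, so nothing further can be derived.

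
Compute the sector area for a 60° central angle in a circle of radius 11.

Sector area = πr² × θ/360
= π × 11² × 1/6
= π × 121 × 1/6
= 121*pi/6

121*pi/6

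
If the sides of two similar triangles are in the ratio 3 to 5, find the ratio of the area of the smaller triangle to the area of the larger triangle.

The ratio of areas of similar triangles equals the square of the side ratio.
Side ratio = 3:5
Area ratio = (3/5)^2 = 9/25 = 9:25

9:25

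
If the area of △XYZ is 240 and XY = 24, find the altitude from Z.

height = 2 * 240 / 24 = 20

20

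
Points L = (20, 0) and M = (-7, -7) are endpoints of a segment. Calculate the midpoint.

M = ((x₁ + x₂)/2, (y₁ + y₂)/2)
= ((20 + -7)/2, (0 + -7)/2)
= (13/2, -7/2) = (13/2, -7/2)

(13/2, -7/2)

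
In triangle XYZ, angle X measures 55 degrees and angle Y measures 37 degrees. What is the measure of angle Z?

The interior angles sum to 180°: angle Z = 180 - 55 - 37 = 88°.
The triangle is acute (angles 55°, 37°, 88°).

88 degrees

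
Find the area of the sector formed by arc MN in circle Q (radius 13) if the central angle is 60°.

Sector area = πr² × θ/360
= π × 13² × 1/6
= π × 169 × 1/6
= 169*pi/6

169*pi/6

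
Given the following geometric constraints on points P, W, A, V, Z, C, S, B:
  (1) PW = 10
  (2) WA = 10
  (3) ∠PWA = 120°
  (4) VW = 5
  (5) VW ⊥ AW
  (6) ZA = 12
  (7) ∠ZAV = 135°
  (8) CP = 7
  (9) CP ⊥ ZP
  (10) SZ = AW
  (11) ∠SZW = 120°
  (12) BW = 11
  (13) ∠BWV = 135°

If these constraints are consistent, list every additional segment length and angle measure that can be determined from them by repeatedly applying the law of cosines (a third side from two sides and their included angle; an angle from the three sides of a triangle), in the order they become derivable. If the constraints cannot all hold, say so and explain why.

The constraints are consistent. Derivable facts, in order:
After 1 step:
- AV = 5·√5
- PA = 10·√3
- VB ≈ 14.96
After 2 steps:
- VZ ≈ 21.42
- ∠APW = 30°
- ∠AVW = 63.43°
- ∠BVW = 31.33°
- ∠PAW = 30°
- ∠VAW = 26.57°
- ∠VBW = 13.67°
After 3 steps:
- ∠AVZ = 23.34°
- ∠AZV = 21.66°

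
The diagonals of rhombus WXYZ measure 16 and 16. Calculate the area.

Area of a rhombus = (d1 * d2) / 2
Area = (16 * 16) / 2
Area = 256 / 2
Area = 128

128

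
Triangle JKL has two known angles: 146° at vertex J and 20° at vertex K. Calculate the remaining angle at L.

The interior angles sum to 180°: angle L = 180 - 146 - 20 = 14°.
The triangle is obtuse (angles 146°, 20°, 14°).

14 degrees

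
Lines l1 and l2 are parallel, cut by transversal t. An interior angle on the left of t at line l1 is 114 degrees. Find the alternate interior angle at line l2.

Alternate interior angles lie on opposite sides of the transversal, between the parallel lines.
By the alternate interior angle theorem, they are equal: 114 degrees.

114 degrees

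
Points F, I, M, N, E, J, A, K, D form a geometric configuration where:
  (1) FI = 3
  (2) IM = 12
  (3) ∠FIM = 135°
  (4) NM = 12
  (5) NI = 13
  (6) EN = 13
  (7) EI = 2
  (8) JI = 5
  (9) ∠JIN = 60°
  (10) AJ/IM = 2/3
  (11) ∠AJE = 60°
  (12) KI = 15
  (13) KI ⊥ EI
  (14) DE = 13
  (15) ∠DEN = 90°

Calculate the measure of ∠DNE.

Step 1: By the law of cosines on triangle NED: ND² = 13² + 13² − 2·13·13·cos(90°) = 338, so ND = 13·√2.
Step 2: By the inverse law of cosines on triangle DNE: cos(∠DNE) = ((13·√2)² + 13² − 13²) / (2·13·√2·13) = 338/478 = 0.7071, so ∠DNE = 45°.

Therefore, the measure of angle ∠DNE = 45°.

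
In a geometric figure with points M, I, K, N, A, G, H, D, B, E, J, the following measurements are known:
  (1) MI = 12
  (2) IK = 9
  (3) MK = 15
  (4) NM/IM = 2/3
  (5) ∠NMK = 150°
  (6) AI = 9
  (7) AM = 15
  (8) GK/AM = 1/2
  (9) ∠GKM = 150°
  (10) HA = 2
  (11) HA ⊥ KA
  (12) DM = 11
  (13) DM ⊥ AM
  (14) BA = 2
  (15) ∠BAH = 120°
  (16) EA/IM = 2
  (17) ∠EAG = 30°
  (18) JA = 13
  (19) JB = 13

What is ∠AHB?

Step 1: By the law of cosines on triangle HAB: HB² = 2² + 2² − 2·2·2·cos(120°) = 12, so HB = 2·√3.
Step 2: By the inverse law of cosines on triangle AHB: cos(∠AHB) = (2² + (2·√3)² − 2²) / (2·2·2·√3) = 12/13.86 = 0.866, so ∠AHB = 30°.

Therefore, the measure of angle ∠AHB = 30°.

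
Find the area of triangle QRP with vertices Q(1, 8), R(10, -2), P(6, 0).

Using the Shoelace formula for a triangle:
Area = (1/2)|x0(y1 - y2) + x1(y2 - y0) + x2(y0 - y1)|
Area = (1/2)|1(-2 - 0) + 10(0 - 8) + 6(8 - -2)|
Area = (1/2)|-2 + -80 + 60|
Area = (1/2)|-22|
Area = (1/2)(22)
Area = 11

11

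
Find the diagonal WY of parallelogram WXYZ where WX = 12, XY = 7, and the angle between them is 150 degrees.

Using the law of cosines:
d^2 = 12^2 + 7^2 - 2(12)(7)cos(150 degrees)
d^2 = 144 + 49 - 168*-sqrt(3)/2
d^2 = 84*sqrt(3) + 193
d = sqrt(84*sqrt(3) + 193)

sqrt(84*sqrt(3) + 193)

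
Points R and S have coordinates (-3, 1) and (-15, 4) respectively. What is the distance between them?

d = sqrt((-15 - -3)^2 + (4 - 1)^2)
d = sqrt(-12^2 + 3^2)
d = sqrt(144 + 9)
d = sqrt(153) = 3*sqrt(17)

3*sqrt(17)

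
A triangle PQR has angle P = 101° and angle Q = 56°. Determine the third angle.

angle R = 180 - 101 - 56 = 23 degrees.

23 degrees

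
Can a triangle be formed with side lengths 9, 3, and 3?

Check the triangle inequality: 3 + 3 = 6 ≤ 9.
Since the sum of two sides does not exceed the third, no triangle can be formed.

No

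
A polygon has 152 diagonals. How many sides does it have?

Using d = n(n - 3)/2, we solve 152 = n(n - 3)/2.
So n(n - 3) = 304.
Testing n = 19: 19 * 16 = 304 = 304. Correct.
The polygon has 19 sides.

19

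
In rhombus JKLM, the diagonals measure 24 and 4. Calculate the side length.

Half-diagonals are 12 and 2. side = sqrt(12^2 + 2^2) = sqrt(148) = 2*sqrt(37)

2*sqrt(37)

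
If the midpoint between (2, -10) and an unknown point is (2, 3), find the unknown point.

Using the midpoint formula: M = ((x1 + x2)/2, (y1 + y2)/2)
We know M = (2, 3) and S = (2, -10)
For x: 2 = (2 + x2)/2, so x2 = 2*2 - 2 = 2
For y: 3 = (-10 + y2)/2, so y2 = 2*3 - -10 = 16
R = (2, 16)

(2, 16)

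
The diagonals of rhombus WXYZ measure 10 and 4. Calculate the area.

The diagonals of a rhombus divide it into four right triangles.
Each triangle has legs 10/ 2 = 5 and 4/2 = 2, so each has area (1/2)*5*2 = 5.
Four such triangles give total area = (d1 * d2) / 2 = 20.

20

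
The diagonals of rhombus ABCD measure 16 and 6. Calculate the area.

Area = (16 * 6) / 2 = 96 / 2 = 48

48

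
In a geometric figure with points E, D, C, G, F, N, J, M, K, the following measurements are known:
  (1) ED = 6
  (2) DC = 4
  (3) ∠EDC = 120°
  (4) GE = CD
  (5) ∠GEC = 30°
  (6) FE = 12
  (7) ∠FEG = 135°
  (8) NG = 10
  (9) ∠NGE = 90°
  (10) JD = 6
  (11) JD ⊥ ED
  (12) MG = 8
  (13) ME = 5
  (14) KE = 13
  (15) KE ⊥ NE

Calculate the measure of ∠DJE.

Step 1: By the law of cosines on triangle JDE: JE² = 6² + 6² − 2·6·6·cos(90°) = 72, so JE = 6·√2.
Step 2: By the inverse law of cosines on triangle DJE: cos(∠DJE) = (6² + (6·√2)² − 6²) / (2·6·6·√2) = 72/101.82 = 0.7071, so ∠DJE = 45°.

Therefore, the measure of angle ∠DJE = 45°.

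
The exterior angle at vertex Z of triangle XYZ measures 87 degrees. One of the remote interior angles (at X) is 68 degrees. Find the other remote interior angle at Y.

The exterior angle theorem states that an exterior angle equals the sum of the two non-adjacent interior angles.
So 87 = 68 + angle Y, which gives angle Y = 87 - 68 = 19 degrees.

19 degrees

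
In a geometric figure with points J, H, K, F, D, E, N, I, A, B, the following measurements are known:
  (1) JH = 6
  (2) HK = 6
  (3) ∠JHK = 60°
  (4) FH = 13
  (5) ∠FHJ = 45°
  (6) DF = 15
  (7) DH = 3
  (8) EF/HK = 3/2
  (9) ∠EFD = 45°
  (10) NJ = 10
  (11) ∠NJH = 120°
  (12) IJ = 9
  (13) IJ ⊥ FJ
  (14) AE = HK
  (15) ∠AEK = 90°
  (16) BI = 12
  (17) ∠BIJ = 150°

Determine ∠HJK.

Step 1: By the law of cosines on triangle JHK: JK² = 6² + 6² − 2·6·6·cos(60°) = 36, so JK = 6.
Step 2: By the inverse law of cosines on triangle HJK: cos(∠HJK) = (6² + 6² − 6²) / (2·6·6) = 36/72 = 0.5, so ∠HJK = 60°.

Therefore, the measure of angle ∠HJK = 60°.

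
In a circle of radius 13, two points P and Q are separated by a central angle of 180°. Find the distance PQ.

Chord = 2(13) sin(90°) = 26

26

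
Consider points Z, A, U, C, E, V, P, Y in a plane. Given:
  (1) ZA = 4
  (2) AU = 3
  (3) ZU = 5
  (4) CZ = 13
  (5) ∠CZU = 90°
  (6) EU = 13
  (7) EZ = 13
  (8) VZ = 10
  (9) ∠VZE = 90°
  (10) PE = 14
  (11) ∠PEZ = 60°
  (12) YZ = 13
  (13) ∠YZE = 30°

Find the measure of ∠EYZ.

Step 1: By the law of cosines on triangle YZE: YE² = 13² + 13² − 2·13·13·cos(30°) = 45.28, so YE ≈ 6.73.
Step 2: By the inverse law of cosines on triangle EYZ: cos(∠EYZ) = (6.73² + 13² − 13²) / (2·6.73·13) = 45.28/174.96 = 0.2588, so ∠EYZ = 75°.

Therefore, the measure of angle ∠EYZ = 75°.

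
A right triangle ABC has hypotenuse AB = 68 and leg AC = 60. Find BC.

By the Pythagorean theorem: BC^2 = AB^2 - AC^2
BC^2 = 68^2 - 60^2 = 4624 - 3600 = 1024
BC = sqrt(1024) = 32

32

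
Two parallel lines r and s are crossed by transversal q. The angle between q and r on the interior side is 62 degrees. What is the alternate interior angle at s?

Alternate interior angles are equal: 62 degrees.

62 degrees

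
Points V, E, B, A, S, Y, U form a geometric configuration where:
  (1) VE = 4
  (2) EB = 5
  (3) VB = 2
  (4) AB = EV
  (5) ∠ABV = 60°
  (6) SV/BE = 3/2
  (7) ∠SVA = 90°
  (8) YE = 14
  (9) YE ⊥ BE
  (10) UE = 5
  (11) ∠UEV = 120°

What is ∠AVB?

From the given relations: AB = EV = 4.
Step 1: By the law of cosines on triangle VBA: VA² = 2² + 4² − 2·2·4·cos(60°) = 12, so VA = 2·√3.
Step 2: By the inverse law of cosines on triangle AVB: cos(∠AVB) = ((2·√3)² + 2² − 4²) / (2·2·√3·2) = 0/13.86 = 0, so ∠AVB = 90°.

Therefore, the measure of angle ∠AVB = 90°.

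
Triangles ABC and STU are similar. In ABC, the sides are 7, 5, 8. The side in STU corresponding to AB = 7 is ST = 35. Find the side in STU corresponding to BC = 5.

k = 35/7 = 5. TU = 5 * 5 = 25.

25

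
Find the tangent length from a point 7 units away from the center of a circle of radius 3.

tangent = √(d² - r²) = √(7² - 3²) = √(49 - 9) = √40 = 2*sqrt(10)

2*sqrt(10)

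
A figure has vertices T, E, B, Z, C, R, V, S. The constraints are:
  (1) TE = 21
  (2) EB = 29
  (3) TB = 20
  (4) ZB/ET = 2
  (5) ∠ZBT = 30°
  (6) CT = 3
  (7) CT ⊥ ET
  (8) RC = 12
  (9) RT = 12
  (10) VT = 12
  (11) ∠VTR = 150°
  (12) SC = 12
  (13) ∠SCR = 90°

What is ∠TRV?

Step 1: By the law of cosines on triangle RTV: RV² = 12² + 12² − 2·12·12·cos(150°) = 537.42, so RV ≈ 23.18.
Step 2: By the inverse law of cosines on triangle TRV: cos(∠TRV) = (12² + 23.18² − 12²) / (2·12·23.18) = 537.42/556.37 = 0.9659, so ∠TRV = 15°.

Therefore, the measure of angle ∠TRV = 15°.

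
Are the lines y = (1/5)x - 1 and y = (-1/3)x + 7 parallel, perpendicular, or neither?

Slope of line 1: m1 = 1/5
Slope of line 2: m2 = -1/3
m1 != m2 (1/5 != -1/3), so not parallel.
m1 * m2 = (1/5) * (-1/3) = -1/15 != -1, so not perpendicular.
The lines are neither parallel nor perpendicular.

Neither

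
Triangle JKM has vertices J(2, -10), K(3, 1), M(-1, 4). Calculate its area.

Using the Shoelace formula for a triangle:
Area = (1/2)|x0(y1 - y2) + x1(y2 - y0) + x2(y0 - y1)|
Area = (1/2)|2(1 - 4) + 3(4 - -10) + -1(-10 - 1)|
Area = (1/2)|-6 + 42 + 11|
Area = (1/2)|47|
Area = (1/2)(47)
Area = 47/2

47/2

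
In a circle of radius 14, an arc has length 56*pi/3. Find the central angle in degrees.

The full circumference is 2πr = 28*pi.
The arc is 56*pi/3 / 28*pi = 2/3 of the full circle.
So the central angle = 2/3 × 360° = 240°.

240°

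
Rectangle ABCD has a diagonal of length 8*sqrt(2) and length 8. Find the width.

Using the Pythagorean theorem: d^2 = a^2 + b^2
b^2 = d^2 - a^2
b^2 = 128 - 64
b^2 = 64
b = sqrt(64) = 8

8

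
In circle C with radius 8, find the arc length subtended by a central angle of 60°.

Arc length = 2πr × θ/360
= 2π × 8 × 1/6
= 8*pi/3

8*pi/3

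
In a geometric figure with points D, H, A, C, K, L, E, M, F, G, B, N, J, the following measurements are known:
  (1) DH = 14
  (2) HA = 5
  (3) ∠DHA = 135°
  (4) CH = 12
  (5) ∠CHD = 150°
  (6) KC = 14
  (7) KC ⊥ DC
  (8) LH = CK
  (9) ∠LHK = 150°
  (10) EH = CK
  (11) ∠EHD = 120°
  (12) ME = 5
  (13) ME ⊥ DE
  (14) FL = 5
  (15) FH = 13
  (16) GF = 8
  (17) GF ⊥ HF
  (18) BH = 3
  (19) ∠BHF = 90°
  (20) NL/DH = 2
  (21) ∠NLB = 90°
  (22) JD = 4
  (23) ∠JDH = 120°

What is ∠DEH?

From the given relations: EH = CK = 14.
Step 1: By the law of cosines on triangle EHD: ED² = 14² + 14² − 2·14·14·cos(120°) = 588, so ED = 14·√3.
Step 2: By the inverse law of cosines on triangle DEH: cos(∠DEH) = ((14·√3)² + 14² − 14²) / (2·14·√3·14) = 588/678.96 = 0.866, so ∠DEH = 30°.

Therefore, the measure of angle ∠DEH = 30°.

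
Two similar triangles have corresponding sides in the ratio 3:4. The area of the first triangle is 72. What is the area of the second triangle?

Area ratio = (3/4)^2 = 9/16. Area of the second triangle = 72 * 16/9 = 128.

128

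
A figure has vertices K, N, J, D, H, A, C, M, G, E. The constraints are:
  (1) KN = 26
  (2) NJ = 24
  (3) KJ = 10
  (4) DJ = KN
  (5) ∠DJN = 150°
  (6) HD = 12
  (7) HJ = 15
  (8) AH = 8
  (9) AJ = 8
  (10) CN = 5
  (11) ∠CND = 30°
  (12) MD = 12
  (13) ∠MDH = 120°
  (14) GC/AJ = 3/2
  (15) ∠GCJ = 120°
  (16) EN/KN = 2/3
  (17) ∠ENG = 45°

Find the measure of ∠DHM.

Step 1: By the law of cosines on triangle HDM: HM² = 12² + 12² − 2·12·12·cos(120°) = 432, so HM = 12·√3.
Step 2: By the inverse law of cosines on triangle DHM: cos(∠DHM) = (12² + (12·√3)² − 12²) / (2·12·12·√3) = 432/498.83 = 0.866, so ∠DHM = 30°.

Therefore, the measure of angle ∠DHM = 30°.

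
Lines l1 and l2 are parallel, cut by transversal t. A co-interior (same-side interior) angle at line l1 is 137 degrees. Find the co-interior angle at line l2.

Co-interior (same-side interior) angles are between the parallel lines on the same side of the transversal.
Unlike corresponding or alternate interior angles, they are supplementary rather than equal.
So the angle = 180 - 137 = 43 degrees.

43 degrees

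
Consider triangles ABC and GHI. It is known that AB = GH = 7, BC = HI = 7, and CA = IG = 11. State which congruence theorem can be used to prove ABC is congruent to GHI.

Consider the given information: AB = GH = 7, BC = HI = 7, and CA = IG = 11
This is not ASA or HL: ASA requires two angles and the side between them. HL only applies to right triangles with matching hypotenuse and leg.
The correct criterion is SSS. All three pairs of corresponding sides are equal (Side-Side-Side).

SSS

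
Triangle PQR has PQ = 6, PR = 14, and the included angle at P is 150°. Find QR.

By the law of cosines: QR^2 = PQ^2 + PR^2 - 2*PQ*PR*cos(P)
QR^2 = 6^2 + 14^2 - 2*6*14*cos(150°)
QR^2 = 36 + 196 - 168*(-sqrt(3)/2)
QR^2 = 84*sqrt(3) + 232
QR = 2*sqrt(21*sqrt(3) + 58)

2*sqrt(21*sqrt(3) + 58)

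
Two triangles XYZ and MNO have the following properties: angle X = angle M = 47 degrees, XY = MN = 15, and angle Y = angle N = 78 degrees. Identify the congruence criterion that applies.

The given information matches ASA: Two pairs of corresponding angles and the included side are equal (Angle-Side-Angle).

ASA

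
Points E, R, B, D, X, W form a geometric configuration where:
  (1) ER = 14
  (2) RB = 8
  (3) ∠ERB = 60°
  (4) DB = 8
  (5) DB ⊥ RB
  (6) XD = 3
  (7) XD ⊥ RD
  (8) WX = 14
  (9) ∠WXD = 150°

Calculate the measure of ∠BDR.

Step 1: By the law of cosines on triangle DBR: DR² = 8² + 8² − 2·8·8·cos(90°) = 128, so DR = 8·√2.
Step 2: By the inverse law of cosines on triangle BDR: cos(∠BDR) = (8² + (8·√2)² − 8²) / (2·8·8·√2) = 128/181.02 = 0.7071, so ∠BDR = 45°.

Therefore, the measure of angle ∠BDR = 45°.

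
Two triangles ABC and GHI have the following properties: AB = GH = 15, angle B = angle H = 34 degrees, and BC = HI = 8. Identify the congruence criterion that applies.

The given information provides:
AB = GH = 15, angle B = angle H = 34 degrees, and BC = HI = 8
This matches the SAS congruence theorem.
Two pairs of corresponding sides and the included angle are equal (Side-Angle-Side).

SAS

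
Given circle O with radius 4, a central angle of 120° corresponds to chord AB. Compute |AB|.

Chord length = 2r sin(θ/2)
= 2 × 4 × sin(120°/2)
= 2 × 4 × sin(60°)
= 4*sqrt(3)

4*sqrt(3)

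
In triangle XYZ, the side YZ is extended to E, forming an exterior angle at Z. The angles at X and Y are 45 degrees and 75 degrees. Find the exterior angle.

By the exterior angle theorem, an exterior angle of a triangle equals the sum of the two remote interior angles.
Exterior angle = angle X + angle Y
Exterior angle = 45 + 75 = 120 degrees

120 degrees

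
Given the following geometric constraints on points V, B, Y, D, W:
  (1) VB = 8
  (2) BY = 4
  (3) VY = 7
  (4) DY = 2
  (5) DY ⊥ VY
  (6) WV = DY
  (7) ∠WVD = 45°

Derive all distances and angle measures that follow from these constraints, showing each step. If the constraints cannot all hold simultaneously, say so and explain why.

The constraints are consistent.

From the given relations:
  WV = DY = 2

Step 1: From VY = 7, YD = 2, and ∠VYD = 90°, by the law of cosines:
  VD² = VY² + YD² - 2·VY·YD·cos(90°) = 49 + 4 - 0 = 53
  VD = √53

Step 2: From VB = 8, VY = 7, BY = 4, by the inverse law of cosines:
  cos(∠BVY) = (VB² + VY² - BY²) / (2·VB·VY)
  ∠BVY = 29.99°

Step 3: From BV = 8, BY = 4, VY = 7, by the inverse law of cosines:
  cos(∠VBY) = (BV² + BY² - VY²) / (2·BV·BY)
  ∠VBY = 61.03°

Step 4: From YB = 4, YV = 7, BV = 8, by the inverse law of cosines:
  cos(∠BYV) = (YB² + YV² - BV²) / (2·YB·YV)
  ∠BYV = 88.98°

Step 5: From DV = √53, VW = 2, and ∠DVW = 45°, by the law of cosines:
  DW² = DV² + VW² - 2·DV·VW·cos(45°) = 53 + 4 - 20.59 = 36.41
  DW ≈ 6.03

Step 6: From VD = √53, VY = 7, DY = 2, by the inverse law of cosines:
  cos(∠DVY) = (VD² + VY² - DY²) / (2·VD·VY)
  ∠DVY = 15.95°

Step 7: From DV = √53, DY = 2, VY = 7, by the inverse law of cosines:
  cos(∠VDY) = (DV² + DY² - VY²) / (2·DV·DY)
  ∠VDY = 74.05°

Step 8: From DV = √53, DW = 6.03, VW = 2, by the inverse law of cosines:
  cos(∠VDW) = (DV² + DW² - VW²) / (2·DV·DW)
  ∠VDW = 13.55°

Step 9: From WD = 6.03, WV = 2, DV = √53, by the inverse law of cosines:
  cos(∠DWV) = (WD² + WV² - DV²) / (2·WD·WV)
  ∠DWV = 121.45°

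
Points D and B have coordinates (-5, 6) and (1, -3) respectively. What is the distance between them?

d = sqrt((6)^2 + (-9)^2) = sqrt(117) = 3*sqrt(13)

3*sqrt(13)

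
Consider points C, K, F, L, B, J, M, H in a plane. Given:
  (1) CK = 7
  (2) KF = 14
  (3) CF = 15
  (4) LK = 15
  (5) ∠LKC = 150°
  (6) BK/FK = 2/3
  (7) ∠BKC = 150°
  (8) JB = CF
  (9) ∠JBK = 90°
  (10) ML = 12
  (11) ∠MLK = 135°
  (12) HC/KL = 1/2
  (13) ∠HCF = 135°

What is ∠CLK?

Step 1: By the law of cosines on triangle LKC: LC² = 15² + 7² − 2·15·7·cos(150°) = 455.87, so LC ≈ 21.35.
Step 2: By the inverse law of cosines on triangle CLK: cos(∠CLK) = (21.35² + 15² − 7²) / (2·21.35·15) = 631.87/640.53 = 0.9865, so ∠CLK = 9.43°.

Therefore, the measure of angle ∠CLK = 9.43°.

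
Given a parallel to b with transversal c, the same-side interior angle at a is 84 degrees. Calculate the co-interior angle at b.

Co-interior angles sum to 180: 180 - 84 = 96 degrees.

96 degrees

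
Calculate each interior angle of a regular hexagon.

Each interior angle of a regular n-gon is (n - 2) * 180 / n.
For n = 6: (6 - 2) * 180 / 6 = 720/6 = 120 degrees.

120 degrees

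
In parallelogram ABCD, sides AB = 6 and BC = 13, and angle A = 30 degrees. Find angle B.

Opposite sides of a parallelogram are parallel, so consecutive angles form co-interior angles on a transversal.
Co-interior angles sum to 180°, giving angle B = 180 - 30 = 150 degrees.

150 degrees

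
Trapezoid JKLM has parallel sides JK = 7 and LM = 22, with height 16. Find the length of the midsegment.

midsegment = (7 + 22) / 2 = 29 / 2 = 29/2

29/2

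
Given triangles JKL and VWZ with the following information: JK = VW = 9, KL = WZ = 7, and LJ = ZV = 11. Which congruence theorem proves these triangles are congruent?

Consider the given information: JK = VW = 9, KL = WZ = 7, and LJ = ZV = 11
This is not ASA or AAS: ASA requires two angles and the side between them. AAS requires two angles and a non-included side.
The correct criterion is SSS. All three pairs of corresponding sides are equal (Side-Side-Side).

SSS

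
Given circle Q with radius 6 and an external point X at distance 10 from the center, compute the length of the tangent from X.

tangent = √(d² - r²) = √(10² - 6²) = √(100 - 36) = √64 = 8

8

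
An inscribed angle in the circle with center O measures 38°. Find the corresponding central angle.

The inscribed angle theorem states that a central angle is always twice any inscribed angle that subtends the same arc.
Since the inscribed angle is 38°, the central angle = 2 × 38° = 76°.

76°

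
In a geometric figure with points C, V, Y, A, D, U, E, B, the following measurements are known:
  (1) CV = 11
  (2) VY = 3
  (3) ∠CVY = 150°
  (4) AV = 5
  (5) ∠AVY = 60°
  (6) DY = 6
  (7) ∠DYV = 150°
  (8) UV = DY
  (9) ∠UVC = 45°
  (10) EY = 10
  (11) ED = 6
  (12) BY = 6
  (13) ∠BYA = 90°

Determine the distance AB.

Step 1: By the law of cosines on triangle AVY: AY² = 5² + 3² − 2·5·3·cos(60°) = 19, so AY = √19.
Step 2: By the law of cosines on triangle AYB: AB² = √19² + 6² − 2·√19·6·cos(90°) = 55, so AB = √55.

Therefore, the length of AB = √55.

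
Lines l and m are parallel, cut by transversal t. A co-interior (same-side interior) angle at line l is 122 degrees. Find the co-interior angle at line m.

Co-interior angles (same-side interior) formed by parallel lines and a transversal are supplementary (sum to 180 degrees).
The given angle is 122 degrees.
The co-interior angle = 180 - 122 = 58 degrees.

58 degrees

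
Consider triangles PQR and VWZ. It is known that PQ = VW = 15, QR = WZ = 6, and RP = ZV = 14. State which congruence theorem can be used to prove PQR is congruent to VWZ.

Consider the given information: PQ = VW = 15, QR = WZ = 6, and RP = ZV = 14
This is not ASA or AAS: ASA requires two angles and the side between them. AAS requires two angles and a non-included side.
The correct criterion is SSS. All three pairs of corresponding sides are equal (Side-Side-Side).

SSS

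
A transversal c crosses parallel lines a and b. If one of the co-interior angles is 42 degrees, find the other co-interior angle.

Co-interior (same-side interior) angles are between the parallel lines on the same side of the transversal.
Unlike corresponding or alternate interior angles, they are supplementary rather than equal.
So the angle = 180 - 42 = 138 degrees.

138 degrees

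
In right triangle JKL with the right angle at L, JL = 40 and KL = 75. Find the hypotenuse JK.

By the Pythagorean theorem: JK^2 = JL^2 + KL^2
JK^2 = 40^2 + 75^2 = 1600 + 5625 = 7225
JK = sqrt(7225) = 85

85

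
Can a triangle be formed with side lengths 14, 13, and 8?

Yes.
The triangle inequality requires that the sum of any two sides exceeds the third.
Here 8 + 13 = 21 > 14, so the condition is met.

Yes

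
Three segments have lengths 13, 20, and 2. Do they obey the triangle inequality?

Check the triangle inequality: 13 + 2 = 15 ≤ 20.
Since the sum of two sides does not exceed the third, no triangle can be formed.

No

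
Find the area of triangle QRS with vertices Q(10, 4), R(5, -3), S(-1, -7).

Shoelace: Area = (1/2)|10(-3--7) + 5(-7-4) + -1(4--3)| = (1/2)(22) = 11

11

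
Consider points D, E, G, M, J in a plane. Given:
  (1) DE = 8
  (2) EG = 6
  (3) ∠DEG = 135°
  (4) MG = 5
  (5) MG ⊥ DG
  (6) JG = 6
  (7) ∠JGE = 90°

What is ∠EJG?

Step 1: By the law of cosines on triangle JGE: JE² = 6² + 6² − 2·6·6·cos(90°) = 72, so JE = 6·√2.
Step 2: By the inverse law of cosines on triangle EJG: cos(∠EJG) = ((6·√2)² + 6² − 6²) / (2·6·√2·6) = 72/101.82 = 0.7071, so ∠EJG = 45°.

Therefore, the measure of angle ∠EJG = 45°.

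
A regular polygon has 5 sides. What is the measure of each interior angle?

Each interior angle of a regular n-gon is (n - 2) * 180 / n.
For n = 5: (5 - 2) * 180 / 5 = 540/5 = 108 degrees.

108 degrees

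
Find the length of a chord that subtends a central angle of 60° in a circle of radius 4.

Chord length = 2r sin(θ/2)
= 2 × 4 × sin(60°/2)
= 2 × 4 × sin(30°)
= 4

4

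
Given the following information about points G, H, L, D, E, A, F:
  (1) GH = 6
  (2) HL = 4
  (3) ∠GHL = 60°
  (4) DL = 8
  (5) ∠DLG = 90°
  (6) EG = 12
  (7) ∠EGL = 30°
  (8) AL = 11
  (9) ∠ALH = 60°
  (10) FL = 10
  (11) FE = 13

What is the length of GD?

Step 1: By the law of cosines on triangle LHG: LG² = 4² + 6² − 2·4·6·cos(60°) = 28, so LG = 2·√7.
Step 2: By the law of cosines on triangle GLD: GD² = (2·√7)² + 8² − 2·2·√7·8·cos(90°) = 92, so GD = 2·√23.

Therefore, the length of GD = 2·√23.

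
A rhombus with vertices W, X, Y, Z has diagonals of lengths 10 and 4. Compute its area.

The diagonals of a rhombus divide it into four right triangles.
Each triangle has legs 10/ 2 = 5 and 4/2 = 2, so each has area (1/2)*5*2 = 5.
Four such triangles give total area = (d1 * d2) / 2 = 20.

20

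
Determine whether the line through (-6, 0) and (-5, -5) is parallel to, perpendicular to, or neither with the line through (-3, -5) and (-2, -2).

Slope of line 1: m1 = (-5 - 0)/(-5 - -6) = -5/1 = -5
Slope of line 2: m2 = (-2 - -5)/(-2 - -3) = 3/1 = 3
m1 != m2 (-5 != 3), so not parallel.
m1 * m2 = (-5) * (3) = -15 != -1, so not perpendicular.
The lines are neither parallel nor perpendicular.

Neither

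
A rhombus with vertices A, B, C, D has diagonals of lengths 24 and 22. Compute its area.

The diagonals of a rhombus divide it into four right triangles.
Each triangle has legs 24/ 2 = 12 and 22/2 = 11, so each has area (1/2)*12*11 = 66.
Four such triangles give total area = (d1 * d2) / 2 = 264.

264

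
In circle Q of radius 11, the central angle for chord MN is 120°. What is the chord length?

Chord length = 2r sin(θ/2)
= 2 × 11 × sin(120°/2)
= 2 × 11 × sin(60°)
= 11*sqrt(3)

11*sqrt(3)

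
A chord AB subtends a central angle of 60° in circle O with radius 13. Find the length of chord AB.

Chord length = 2r sin(θ/2)
= 2 × 13 × sin(60°/2)
= 2 × 13 × sin(30°)
= 13

13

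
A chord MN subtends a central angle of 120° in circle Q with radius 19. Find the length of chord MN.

Chord length = 2r sin(θ/2)
= 2 × 19 × sin(120°/2)
= 2 × 19 × sin(60°)
= 19*sqrt(3)

19*sqrt(3)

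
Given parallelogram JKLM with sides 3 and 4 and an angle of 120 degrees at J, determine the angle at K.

Consecutive angles are supplementary: angle K = 180 - 120 = 60 degrees.

60 degrees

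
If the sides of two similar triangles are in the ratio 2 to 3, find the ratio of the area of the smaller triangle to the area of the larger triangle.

The ratio of areas of similar triangles equals the square of the side ratio.
Side ratio = 2:3
Area ratio = (2/3)^2 = 4/9 = 4:9

4:9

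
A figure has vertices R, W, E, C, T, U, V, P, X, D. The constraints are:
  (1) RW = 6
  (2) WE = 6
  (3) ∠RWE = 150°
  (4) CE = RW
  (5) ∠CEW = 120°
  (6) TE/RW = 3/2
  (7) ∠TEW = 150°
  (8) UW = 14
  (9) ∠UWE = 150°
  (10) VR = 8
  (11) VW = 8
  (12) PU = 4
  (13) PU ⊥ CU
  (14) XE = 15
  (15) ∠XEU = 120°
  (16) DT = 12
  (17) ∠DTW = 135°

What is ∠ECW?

From the given relations: CE = RW = 6.
Step 1: By the law of cosines on triangle CEW: CW² = 6² + 6² − 2·6·6·cos(120°) = 108, so CW = 6·√3.
Step 2: By the inverse law of cosines on triangle ECW: cos(∠ECW) = (6² + (6·√3)² − 6²) / (2·6·6·√3) = 108/124.71 = 0.866, so ∠ECW = 30°.

Therefore, the measure of angle ∠ECW = 30°.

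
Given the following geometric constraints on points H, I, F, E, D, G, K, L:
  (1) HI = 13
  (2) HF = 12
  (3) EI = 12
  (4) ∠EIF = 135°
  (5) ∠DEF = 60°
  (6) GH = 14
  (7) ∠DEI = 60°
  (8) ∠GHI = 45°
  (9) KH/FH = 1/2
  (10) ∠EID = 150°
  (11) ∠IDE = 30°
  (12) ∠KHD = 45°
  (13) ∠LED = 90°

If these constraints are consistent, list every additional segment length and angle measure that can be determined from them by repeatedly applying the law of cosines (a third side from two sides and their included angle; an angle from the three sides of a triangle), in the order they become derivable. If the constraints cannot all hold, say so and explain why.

These constraints are not satisfiable: (7), (10) and (11) are the three interior angles of triangle DEI, which must sum to 180°, but 60° + 150° + 30° = 240°. No planar figure meets all of them, so nothing further can be derived.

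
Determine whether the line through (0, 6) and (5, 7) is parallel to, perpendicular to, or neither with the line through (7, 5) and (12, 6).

Slope of line 1: m1 = (7 - 6)/(5 - 0) = 1/5 = 1/5
Slope of line 2: m2 = (6 - 5)/(12 - 7) = 1/5 = 1/5
Since m1 = m2 = 1/5, the lines are parallel.

Parallel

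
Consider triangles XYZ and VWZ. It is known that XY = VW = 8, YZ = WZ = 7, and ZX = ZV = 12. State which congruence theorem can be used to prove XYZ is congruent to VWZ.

Consider the given information: XY = VW = 8, YZ = WZ = 7, and ZX = ZV = 12
This is not SAS or ASA: SAS requires two sides and the included angle between them. ASA requires two angles and the side between them.
The correct criterion is SSS. All three pairs of corresponding sides are equal (Side-Side-Side).

SSS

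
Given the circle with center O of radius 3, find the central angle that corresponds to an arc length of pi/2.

The full circumference is 2πr = 6*pi.
The arc is pi/2 / 6*pi = 1/12 of the full circle.
So the central angle = 1/12 × 360° = 30°.

30°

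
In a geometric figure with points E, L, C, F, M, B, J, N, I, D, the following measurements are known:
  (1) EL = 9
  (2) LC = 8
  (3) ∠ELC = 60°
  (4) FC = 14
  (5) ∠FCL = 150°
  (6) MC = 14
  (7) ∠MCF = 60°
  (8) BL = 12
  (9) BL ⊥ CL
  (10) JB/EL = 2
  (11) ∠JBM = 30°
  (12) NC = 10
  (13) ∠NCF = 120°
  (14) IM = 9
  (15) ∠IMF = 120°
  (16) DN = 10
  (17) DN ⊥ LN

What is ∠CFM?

Step 1: By the law of cosines on triangle FCM: FM² = 14² + 14² − 2·14·14·cos(60°) = 196, so FM = 14.
Step 2: By the inverse law of cosines on triangle CFM: cos(∠CFM) = (14² + 14² − 14²) / (2·14·14) = 196/392 = 0.5, so ∠CFM = 60°.

Therefore, the measure of angle ∠CFM = 60°.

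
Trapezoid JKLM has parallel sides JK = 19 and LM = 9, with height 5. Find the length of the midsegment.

midsegment = (19 + 9) / 2 = 28 / 2 = 14

14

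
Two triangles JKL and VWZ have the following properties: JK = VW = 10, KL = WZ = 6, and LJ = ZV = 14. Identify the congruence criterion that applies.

Consider the given information: JK = VW = 10, KL = WZ = 6, and LJ = ZV = 14
This is not SAS or ASA: SAS requires two sides and the included angle between them. ASA requires two angles and the side between them.
The correct criterion is SSS. All three pairs of corresponding sides are equal (Side-Side-Side).

SSS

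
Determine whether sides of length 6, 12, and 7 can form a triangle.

Yes.
The triangle inequality requires that the sum of any two sides exceeds the third.
Here 6 + 7 = 13 > 12, so the condition is met.

Yes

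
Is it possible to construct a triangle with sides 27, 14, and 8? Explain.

Check the triangle inequality: 14 + 8 = 22 ≤ 27.
Since the sum of two sides does not exceed the third, no triangle can be formed.

No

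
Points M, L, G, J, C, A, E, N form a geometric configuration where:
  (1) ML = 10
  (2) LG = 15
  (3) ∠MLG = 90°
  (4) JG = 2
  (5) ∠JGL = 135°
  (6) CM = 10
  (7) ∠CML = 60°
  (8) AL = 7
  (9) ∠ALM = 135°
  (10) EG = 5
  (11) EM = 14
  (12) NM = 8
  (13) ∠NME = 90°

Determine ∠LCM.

Step 1: By the law of cosines on triangle CML: CL² = 10² + 10² − 2·10·10·cos(60°) = 100, so CL = 10.
Step 2: By the inverse law of cosines on triangle LCM: cos(∠LCM) = (10² + 10² − 10²) / (2·10·10) = 100/200 = 0.5, so ∠LCM = 60°.

Therefore, the measure of angle ∠LCM = 60°.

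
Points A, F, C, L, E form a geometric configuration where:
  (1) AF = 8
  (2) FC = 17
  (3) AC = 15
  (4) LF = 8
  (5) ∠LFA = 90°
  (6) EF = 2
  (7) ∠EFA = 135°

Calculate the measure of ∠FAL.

Step 1: By the law of cosines on triangle AFL: AL² = 8² + 8² − 2·8·8·cos(90°) = 128, so AL = 8·√2.
Step 2: By the inverse law of cosines on triangle FAL: cos(∠FAL) = (8² + (8·√2)² − 8²) / (2·8·8·√2) = 128/181.02 = 0.7071, so ∠FAL = 45°.

Therefore, the measure of angle ∠FAL = 45°.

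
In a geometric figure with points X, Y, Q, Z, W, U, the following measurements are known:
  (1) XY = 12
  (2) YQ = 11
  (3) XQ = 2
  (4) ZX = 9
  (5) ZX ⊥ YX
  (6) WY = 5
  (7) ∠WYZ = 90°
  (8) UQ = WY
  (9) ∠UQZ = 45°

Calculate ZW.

Step 1: By the law of cosines on triangle ZXY: ZY² = 9² + 12² − 2·9·12·cos(90°) = 225, so ZY = 15.
Step 2: By the law of cosines on triangle ZYW: ZW² = 15² + 5² − 2·15·5·cos(90°) = 250, so ZW = 5·√10.

Therefore, the length of ZW = 5·√10.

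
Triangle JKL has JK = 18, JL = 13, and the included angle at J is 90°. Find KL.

Since angle J = 90°, this is a right triangle and the law of cosines reduces to the Pythagorean theorem.
KL^2 = 18^2 + 13^2 = 493
KL = sqrt(493)

sqrt(493)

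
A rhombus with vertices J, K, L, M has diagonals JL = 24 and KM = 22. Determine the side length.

In a rhombus, the diagonals bisect each other perpendicularly, creating four congruent right triangles.
Each triangle has legs 12 (half of 24) and 11 (half of 22).
The hypotenuse of each right triangle is a side of the rhombus:
side = sqrt(12^2 + 11^2) = sqrt(265)

sqrt(265)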